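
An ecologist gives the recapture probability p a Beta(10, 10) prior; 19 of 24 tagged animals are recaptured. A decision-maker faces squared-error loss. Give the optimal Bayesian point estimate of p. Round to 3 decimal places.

Posterior: Beta(10+19, 10+5) = Beta(29, 15).
Mode = (29−1)/(29+15−2) = 28/42 = 0.667.
Mean = 29/(29+15) = 29/44 = 0.659.
Squared-error loss ⇒ the optimal estimator is the posterior mean.

0.659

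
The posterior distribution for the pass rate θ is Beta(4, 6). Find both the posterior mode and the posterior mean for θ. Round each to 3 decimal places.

MAP: 0.375. Posterior mean: 0.400.

Mode = (4−1)/(4+6−2) = 3/8 = 0.375.
Mean = 4/(4+6) = 4/10 = 0.400.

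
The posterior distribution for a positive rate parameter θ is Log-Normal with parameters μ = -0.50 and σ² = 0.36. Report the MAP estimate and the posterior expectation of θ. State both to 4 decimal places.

MAP = 0.4232; posterior mean = 0.7261

Mode = exp(μ − σ²) = exp(-0.86) = 0.4232.
Mean = exp(μ + σ²/2) = exp(-0.320) = 0.7261.
The mean is pulled above the mode by the posterior's right skew.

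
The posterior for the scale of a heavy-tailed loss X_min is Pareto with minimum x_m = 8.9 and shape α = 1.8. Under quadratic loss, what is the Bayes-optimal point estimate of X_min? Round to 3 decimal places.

The Pareto density is strictly decreasing on [x_m, ∞), so the mode is x_m = 8.900.
Mean = α·x_m/(α−1) = 1.8·8.9/0.8 = 20.025.
Quadratic loss ⇒ the optimal estimator is the posterior mean.

20.025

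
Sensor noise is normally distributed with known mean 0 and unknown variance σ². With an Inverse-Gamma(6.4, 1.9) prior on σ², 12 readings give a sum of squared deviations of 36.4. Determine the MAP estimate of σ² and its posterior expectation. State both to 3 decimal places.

Posterior: Inverse-Gamma(shape = 6.4+12/2 = 12.4, scale = 1.9+36.4/2 = 20.1).
Mode = β/(α+1) = 20.1/13.4 = 1.500.
Mean = β/(α−1) = 20.1/11.4 = 1.763.

MAP = 1.500, posterior mean = 1.763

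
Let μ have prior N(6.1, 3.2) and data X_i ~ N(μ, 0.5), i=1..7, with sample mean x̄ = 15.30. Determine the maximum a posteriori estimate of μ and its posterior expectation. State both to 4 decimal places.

MAP = 15.0991; posterior mean = 15.0991

Posterior for μ is Normal. Precision-weighted mean: (1/3.2·6.1 + 7/0.5·15.30) / (1/3.2 + 7/0.5) = 15.0991.
A Normal posterior is symmetric, so mode = mean.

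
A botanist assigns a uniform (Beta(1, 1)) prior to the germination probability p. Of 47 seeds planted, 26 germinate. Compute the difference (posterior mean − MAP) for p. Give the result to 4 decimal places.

-0.0022

Posterior: Beta(1+26, 1+21) = Beta(27, 22).
Mode = (27−1)/(27+22−2) = 26/47 = 0.5532.
With a flat prior the MAP equals the MLE, 26/47.
Mean = 27/(27+22) = 27/49 = 0.5510.
Difference = 0.5510 − 0.5532 = -0.0022.
Mode > mean: the posterior has a left tail.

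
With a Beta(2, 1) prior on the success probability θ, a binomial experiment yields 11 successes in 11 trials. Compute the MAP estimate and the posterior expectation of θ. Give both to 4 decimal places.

Posterior: Beta(2+11, 1+0) = Beta(13, 1).
Since β = 1 ≤ 1 and α > 1, the Beta density is monotone increasing on [0,1]; the mode is at 1.
Mean = 13/(13+1) = 0.9286.

MAP = 1.0000; posterior mean = 0.9286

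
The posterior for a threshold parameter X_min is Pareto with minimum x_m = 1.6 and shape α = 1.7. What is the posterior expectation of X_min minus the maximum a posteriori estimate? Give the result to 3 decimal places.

The Pareto density is strictly decreasing on [x_m, ∞), so the mode is x_m = 1.600.
Mean = α·x_m/(α−1) = 1.7·1.6/0.7 = 3.886.
Difference = 3.886 − 1.600 = 2.286.
Mean > mode: the posterior has a right tail.

2.286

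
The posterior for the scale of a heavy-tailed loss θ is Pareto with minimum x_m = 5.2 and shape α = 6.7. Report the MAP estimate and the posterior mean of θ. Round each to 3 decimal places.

MAP: 5.200. Posterior mean: 6.112.

The Pareto density is strictly decreasing on [x_m, ∞), so the mode is x_m = 5.200.
Mean = α·x_m/(α−1) = 6.7·5.2/5.7 = 6.112.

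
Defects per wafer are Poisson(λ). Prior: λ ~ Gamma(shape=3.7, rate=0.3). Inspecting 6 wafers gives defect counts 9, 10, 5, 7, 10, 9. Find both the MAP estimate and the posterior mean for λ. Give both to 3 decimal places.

Σ counts = 50. Posterior: Gamma(shape = 3.7+50 = 53.7, rate = 0.3+6 = 6.3).
Mode = (α−1)/β = 52.7/6.3 = 8.365.
Mean = α/β = 53.7/6.3 = 8.524.
The mean is pulled above the mode by the posterior's right skew.

MAP = 8.365, posterior mean = 8.524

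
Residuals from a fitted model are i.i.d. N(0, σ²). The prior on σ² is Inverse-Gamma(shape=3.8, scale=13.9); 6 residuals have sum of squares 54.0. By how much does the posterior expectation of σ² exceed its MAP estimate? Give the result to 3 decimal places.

Posterior: Inverse-Gamma(shape = 3.8+6/2 = 6.8, scale = 13.9+54.0/2 = 40.9).
Mode = β/(α+1) = 40.9/7.8 = 5.244.
Mean = β/(α−1) = 40.9/5.8 = 7.052.
Difference = 7.052 − 5.244 = 1.808.

1.808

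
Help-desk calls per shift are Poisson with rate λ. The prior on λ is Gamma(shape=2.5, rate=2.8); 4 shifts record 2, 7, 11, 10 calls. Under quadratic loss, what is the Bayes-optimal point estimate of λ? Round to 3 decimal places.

Σ counts = 30. Posterior: Gamma(shape = 2.5+30 = 32.5, rate = 2.8+4 = 6.8).
Mode = (α−1)/β = 31.5/6.8 = 4.632.
Mean = α/β = 32.5/6.8 = 4.779.
Quadratic loss ⇒ the optimal estimator is the posterior mean.

4.779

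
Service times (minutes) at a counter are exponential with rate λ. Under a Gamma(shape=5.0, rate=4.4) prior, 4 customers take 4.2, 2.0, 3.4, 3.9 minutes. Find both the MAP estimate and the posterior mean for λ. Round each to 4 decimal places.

MAP = 0.4469, posterior mean = 0.5028

Σ times = 13.5. Posterior: Gamma(shape = 5.0+4 = 9.0, rate = 4.4+13.5 = 17.9).
Mode = (α−1)/β = 8.0/17.9 = 0.4469.
Mean = α/β = 9.0/17.9 = 0.5028.
The posterior is right-skewed, so the mean exceeds the mode.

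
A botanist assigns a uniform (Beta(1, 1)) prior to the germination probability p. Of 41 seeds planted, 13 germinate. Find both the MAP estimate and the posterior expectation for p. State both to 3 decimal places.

Posterior: Beta(1+13, 1+28) = Beta(14, 29).
Mode = (14−1)/(14+29−2) = 13/41 = 0.317.
With a flat prior the MAP equals the MLE, 13/41.
Mean = 14/(14+29) = 14/43 = 0.326.
Mean > mode: the posterior has a right tail.

MAP = 0.317, posterior mean = 0.326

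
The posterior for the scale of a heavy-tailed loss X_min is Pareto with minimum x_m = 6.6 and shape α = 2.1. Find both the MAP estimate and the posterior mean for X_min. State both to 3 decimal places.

MAP estimate = 6.600, posterior mean = 12.600

The Pareto density is strictly decreasing on [x_m, ∞), so the mode is x_m = 6.600.
Mean = α·x_m/(α−1) = 2.1·6.6/1.1 = 12.600.
The posterior is right-skewed, so the mean exceeds the mode.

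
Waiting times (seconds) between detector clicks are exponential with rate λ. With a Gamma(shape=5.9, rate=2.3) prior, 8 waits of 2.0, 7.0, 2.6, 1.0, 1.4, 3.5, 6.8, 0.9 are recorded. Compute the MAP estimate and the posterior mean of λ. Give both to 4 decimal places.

Σ times = 25.2. Posterior: Gamma(shape = 5.9+8 = 13.9, rate = 2.3+25.2 = 27.5).
Mode = (α−1)/β = 12.9/27.5 = 0.4691.
Mean = α/β = 13.9/27.5 = 0.5055.
Right-skewed posterior ⇒ mode < mean.

MAP = 0.4691; posterior mean = 0.5055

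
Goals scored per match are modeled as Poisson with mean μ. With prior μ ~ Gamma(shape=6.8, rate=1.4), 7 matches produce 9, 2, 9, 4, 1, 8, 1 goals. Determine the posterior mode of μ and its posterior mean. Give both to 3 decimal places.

Σ counts = 34. Posterior: Gamma(shape = 6.8+34 = 40.8, rate = 1.4+7 = 8.4).
Mode = (α−1)/β = 39.8/8.4 = 4.738.
Mean = α/β = 40.8/8.4 = 4.857.
Mean > mode: the posterior has a right tail.

MAP = 4.738, posterior mean = 4.857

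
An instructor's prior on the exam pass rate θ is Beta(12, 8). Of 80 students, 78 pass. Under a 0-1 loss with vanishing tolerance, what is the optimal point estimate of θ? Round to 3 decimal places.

Posterior: Beta(12+78, 8+2) = Beta(90, 10).
Mode = (90−1)/(90+10−2) = 89/98 = 0.908.
Mean = 90/(90+10) = 90/100 = 0.900.
This is the posterior mode — the MAP estimate.

0.908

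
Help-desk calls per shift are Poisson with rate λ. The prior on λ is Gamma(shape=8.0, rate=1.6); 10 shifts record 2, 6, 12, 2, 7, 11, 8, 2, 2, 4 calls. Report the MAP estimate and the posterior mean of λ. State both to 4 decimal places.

MAP = 5.4310, posterior mean = 5.5172

Σ counts = 56. Posterior: Gamma(shape = 8.0+56 = 64.0, rate = 1.6+10 = 11.6).
Mode = (α−1)/β = 63.0/11.6 = 5.4310.
Mean = α/β = 64.0/11.6 = 5.5172.
Right-skewed posterior ⇒ mode < mean.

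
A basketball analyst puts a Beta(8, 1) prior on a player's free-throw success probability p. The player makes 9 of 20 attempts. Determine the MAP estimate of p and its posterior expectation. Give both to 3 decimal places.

Posterior: Beta(8+9, 1+11) = Beta(17, 12).
Mode = (17−1)/(17+12−2) = 16/27 = 0.593.
Mean = 17/(17+12) = 17/29 = 0.586.

MAP estimate = 0.593, posterior expectation = 0.586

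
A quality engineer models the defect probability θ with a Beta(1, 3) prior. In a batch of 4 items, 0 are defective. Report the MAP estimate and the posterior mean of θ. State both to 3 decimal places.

θ_MAP = 0.000, E[θ|data] = 0.125

Posterior: Beta(1+0, 3+4) = Beta(1, 7).
Since α = 1 ≤ 1 and β > 1, the Beta density is monotone decreasing on [0,1]; the mode is at 0.
Mean = 1/(1+7) = 0.125.
Right-skewed posterior ⇒ mode < mean.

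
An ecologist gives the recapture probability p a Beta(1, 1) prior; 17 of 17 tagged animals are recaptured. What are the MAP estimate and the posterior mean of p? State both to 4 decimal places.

Posterior: Beta(1+17, 1+0) = Beta(18, 1).
Since β = 1 ≤ 1 and α > 1, the Beta density is monotone increasing on [0,1]; the mode is at 1.
Mean = 18/(18+1) = 0.9474.
Mode > mean: the posterior has a left tail.

MAP: 1.0000. Posterior mean: 0.9474.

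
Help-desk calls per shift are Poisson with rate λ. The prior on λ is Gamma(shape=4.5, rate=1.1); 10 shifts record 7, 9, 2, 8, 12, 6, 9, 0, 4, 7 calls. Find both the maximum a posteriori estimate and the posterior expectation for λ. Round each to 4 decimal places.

maximum a posteriori estimate = 6.0811, posterior expectation = 6.1712

Σ counts = 64. Posterior: Gamma(shape = 4.5+64 = 68.5, rate = 1.1+10 = 11.1).
Mode = (α−1)/β = 67.5/11.1 = 6.0811.
Mean = α/β = 68.5/11.1 = 6.1712.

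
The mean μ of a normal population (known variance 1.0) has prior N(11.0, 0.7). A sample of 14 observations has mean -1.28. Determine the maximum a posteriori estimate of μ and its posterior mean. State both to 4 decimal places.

MAP = -0.1430, posterior mean = -0.1430

Posterior for μ is Normal. Precision-weighted mean: (1/0.7·11.0 + 14/1.0·-1.28) / (1/0.7 + 14/1.0) = -0.1430.
A Normal posterior is symmetric, so mode = mean.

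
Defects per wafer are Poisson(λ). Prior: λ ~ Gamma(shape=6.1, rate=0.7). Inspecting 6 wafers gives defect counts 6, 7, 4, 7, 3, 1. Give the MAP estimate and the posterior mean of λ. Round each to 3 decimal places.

λ_MAP = 4.940, E[λ|data] = 5.090

Σ counts = 28. Posterior: Gamma(shape = 6.1+28 = 34.1, rate = 0.7+6 = 6.7).
Mode = (α−1)/β = 33.1/6.7 = 4.940.
Mean = α/β = 34.1/6.7 = 5.090.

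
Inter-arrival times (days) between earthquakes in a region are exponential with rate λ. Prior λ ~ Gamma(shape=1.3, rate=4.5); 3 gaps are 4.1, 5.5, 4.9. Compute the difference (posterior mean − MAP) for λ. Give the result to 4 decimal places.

0.0526

Σ times = 14.5. Posterior: Gamma(shape = 1.3+3 = 4.3, rate = 4.5+14.5 = 19.0).
Mode = (α−1)/β = 3.3/19.0 = 0.1737.
Mean = α/β = 4.3/19.0 = 0.2263.
Difference = 0.2263 − 0.1737 = 0.0526.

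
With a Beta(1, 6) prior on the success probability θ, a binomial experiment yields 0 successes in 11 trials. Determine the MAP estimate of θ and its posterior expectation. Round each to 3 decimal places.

MAP estimate = 0.000, posterior expectation = 0.056

Posterior: Beta(1+0, 6+11) = Beta(1, 17).
Since α = 1 ≤ 1 and β > 1, the Beta density is monotone decreasing on [0,1]; the mode is at 0.
Mean = 1/(1+17) = 0.056.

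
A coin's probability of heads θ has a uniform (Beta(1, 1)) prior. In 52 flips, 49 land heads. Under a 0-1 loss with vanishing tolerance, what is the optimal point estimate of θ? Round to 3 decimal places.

Posterior: Beta(1+49, 1+3) = Beta(50, 4).
Mode = (50−1)/(50+4−2) = 49/52 = 0.942.
With a flat prior the MAP equals the MLE, 49/52.
Mean = 50/(50+4) = 50/54 = 0.926.
This is the posterior mode — the MAP estimate.

0.942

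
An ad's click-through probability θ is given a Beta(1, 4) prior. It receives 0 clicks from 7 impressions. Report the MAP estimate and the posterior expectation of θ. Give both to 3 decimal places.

Posterior: Beta(1+0, 4+7) = Beta(1, 11).
Since α = 1 ≤ 1 and β > 1, the Beta density is monotone decreasing on [0,1]; the mode is at 0.
Mean = 1/(1+11) = 0.083.
The mean is pulled above the mode by the posterior's right skew.

θ_MAP = 0.000, E[θ|data] = 0.083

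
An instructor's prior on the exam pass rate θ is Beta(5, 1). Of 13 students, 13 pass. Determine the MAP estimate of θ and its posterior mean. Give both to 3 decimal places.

Posterior: Beta(5+13, 1+0) = Beta(18, 1).
Since β = 1 ≤ 1 and α > 1, the Beta density is monotone increasing on [0,1]; the mode is at 1.
Mean = 18/(18+1) = 0.947.

MAP = 1.000; posterior mean = 0.947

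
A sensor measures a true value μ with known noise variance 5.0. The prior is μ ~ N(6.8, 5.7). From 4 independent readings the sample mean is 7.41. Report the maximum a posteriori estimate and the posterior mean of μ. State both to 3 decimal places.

Posterior for μ is Normal. Precision-weighted mean: (1/5.7·6.8 + 4/5.0·7.41) / (1/5.7 + 4/5.0) = 7.300.
A Normal posterior is symmetric, so mode = mean.

maximum a posteriori estimate = 7.300, posterior mean = 7.300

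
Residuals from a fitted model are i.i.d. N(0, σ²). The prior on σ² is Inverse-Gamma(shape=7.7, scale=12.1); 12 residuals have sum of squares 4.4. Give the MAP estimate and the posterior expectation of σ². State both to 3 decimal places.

Posterior: Inverse-Gamma(shape = 7.7+12/2 = 13.7, scale = 12.1+4.4/2 = 14.3).
Mode = β/(α+1) = 14.3/14.7 = 0.973.
Mean = β/(α−1) = 14.3/12.7 = 1.126.

MAP = 0.973; posterior mean = 1.126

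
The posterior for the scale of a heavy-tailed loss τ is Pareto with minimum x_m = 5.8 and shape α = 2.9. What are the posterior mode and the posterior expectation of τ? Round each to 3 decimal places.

The Pareto density is strictly decreasing on [x_m, ∞), so the mode is x_m = 5.800.
Mean = α·x_m/(α−1) = 2.9·5.8/1.9 = 8.853.
Right-skewed posterior ⇒ mode < mean.

τ_MAP = 5.800, E[τ|data] = 8.853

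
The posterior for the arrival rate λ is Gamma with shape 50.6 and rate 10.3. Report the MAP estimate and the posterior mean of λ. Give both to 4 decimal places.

MAP = 4.8155; posterior mean = 4.9126

Mode = (α−1)/β = 49.6/10.3 = 4.8155.
Mean = α/β = 50.6/10.3 = 4.9126.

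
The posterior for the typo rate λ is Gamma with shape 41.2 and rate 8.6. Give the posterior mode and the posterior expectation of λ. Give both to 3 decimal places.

Mode = (α−1)/β = 40.2/8.6 = 4.674.
Mean = α/β = 41.2/8.6 = 4.791.

MAP = 4.674; posterior mean = 4.791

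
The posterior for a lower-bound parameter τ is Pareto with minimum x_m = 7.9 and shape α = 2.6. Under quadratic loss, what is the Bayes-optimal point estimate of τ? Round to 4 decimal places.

The Pareto density is strictly decreasing on [x_m, ∞), so the mode is x_m = 7.9000.
Mean = α·x_m/(α−1) = 2.6·7.9/1.6 = 12.8375.
Quadratic loss ⇒ the optimal estimator is the posterior mean.

12.8375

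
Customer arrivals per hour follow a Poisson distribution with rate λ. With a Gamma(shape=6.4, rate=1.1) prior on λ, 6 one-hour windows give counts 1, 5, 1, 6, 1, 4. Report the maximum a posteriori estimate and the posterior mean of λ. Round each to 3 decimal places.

Σ counts = 18. Posterior: Gamma(shape = 6.4+18 = 24.4, rate = 1.1+6 = 7.1).
Mode = (α−1)/β = 23.4/7.1 = 3.296.
Mean = α/β = 24.4/7.1 = 3.437.

maximum a posteriori estimate = 3.296, posterior mean = 3.437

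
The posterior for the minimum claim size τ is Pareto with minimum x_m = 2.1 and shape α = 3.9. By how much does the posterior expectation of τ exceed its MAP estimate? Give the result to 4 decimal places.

The Pareto density is strictly decreasing on [x_m, ∞), so the mode is x_m = 2.1000.
Mean = α·x_m/(α−1) = 3.9·2.1/2.9 = 2.8241.
Difference = 2.8241 − 2.1000 = 0.7241.
The mean is pulled above the mode by the posterior's right skew.

0.7241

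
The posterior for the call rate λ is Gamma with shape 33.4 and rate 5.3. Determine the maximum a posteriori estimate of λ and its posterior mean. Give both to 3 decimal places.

λ_MAP = 6.113, E[λ|data] = 6.302

Mode = (α−1)/β = 32.4/5.3 = 6.113.
Mean = α/β = 33.4/5.3 = 6.302.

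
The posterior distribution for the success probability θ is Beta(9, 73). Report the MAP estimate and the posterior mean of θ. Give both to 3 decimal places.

Mode = (9−1)/(9+73−2) = 8/80 = 0.100.
Mean = 9/(9+73) = 9/82 = 0.110.
The posterior is right-skewed, so the mean exceeds the mode.

θ_MAP = 0.100, E[θ|data] = 0.110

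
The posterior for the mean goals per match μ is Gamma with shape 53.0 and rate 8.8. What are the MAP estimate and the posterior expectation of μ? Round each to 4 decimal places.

Mode = (α−1)/β = 52.0/8.8 = 5.9091.
Mean = α/β = 53.0/8.8 = 6.0227.

MAP = 5.9091, posterior mean = 6.0227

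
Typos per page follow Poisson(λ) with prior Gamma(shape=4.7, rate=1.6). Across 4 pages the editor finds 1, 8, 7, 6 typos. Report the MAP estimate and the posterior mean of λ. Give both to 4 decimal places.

Σ counts = 22. Posterior: Gamma(shape = 4.7+22 = 26.7, rate = 1.6+4 = 5.6).
Mode = (α−1)/β = 25.7/5.6 = 4.5893.
Mean = α/β = 26.7/5.6 = 4.7679.

MAP: 4.5893. Posterior mean: 4.7679.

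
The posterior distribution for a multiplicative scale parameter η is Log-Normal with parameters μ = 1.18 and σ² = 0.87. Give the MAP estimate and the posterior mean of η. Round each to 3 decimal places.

Mode = exp(μ − σ²) = exp(0.31) = 1.363.
Mean = exp(μ + σ²/2) = exp(1.615) = 5.028.

MAP = 1.363; posterior mean = 5.028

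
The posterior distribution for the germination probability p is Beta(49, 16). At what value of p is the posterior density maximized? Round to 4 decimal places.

0.7619

Mode = (49−1)/(49+16−2) = 48/63 = 0.7619.
Mean = 49/(49+16) = 49/65 = 0.7538.
This is the posterior mode — the MAP estimate.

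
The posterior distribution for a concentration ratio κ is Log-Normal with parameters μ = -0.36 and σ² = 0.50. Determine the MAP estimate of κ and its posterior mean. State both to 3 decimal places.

MAP: 0.423. Posterior mean: 0.896.

Mode = exp(μ − σ²) = exp(-0.86) = 0.423.
Mean = exp(μ + σ²/2) = exp(-0.110) = 0.896.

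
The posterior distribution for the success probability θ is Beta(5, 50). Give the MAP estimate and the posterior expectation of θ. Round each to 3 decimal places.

Mode = (5−1)/(5+50−2) = 4/53 = 0.075.
Mean = 5/(5+50) = 5/55 = 0.091.

MAP: 0.075. Posterior mean: 0.091.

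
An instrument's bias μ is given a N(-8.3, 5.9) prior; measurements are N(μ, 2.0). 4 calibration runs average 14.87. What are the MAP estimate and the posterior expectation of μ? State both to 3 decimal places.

μ_MAP = 13.060, E[μ|data] = 13.060

Posterior for μ is Normal. Precision-weighted mean: (1/5.9·-8.3 + 4/2.0·14.87) / (1/5.9 + 4/2.0) = 13.060.
A Normal posterior is symmetric, so mode = mean.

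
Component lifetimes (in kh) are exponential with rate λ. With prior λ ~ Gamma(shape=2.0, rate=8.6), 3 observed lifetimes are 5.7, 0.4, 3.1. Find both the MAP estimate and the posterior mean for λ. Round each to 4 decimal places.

Σ times = 9.2. Posterior: Gamma(shape = 2.0+3 = 5.0, rate = 8.6+9.2 = 17.8).
Mode = (α−1)/β = 4.0/17.8 = 0.2247.
Mean = α/β = 5.0/17.8 = 0.2809.
The posterior is right-skewed, so the mean exceeds the mode.

MAP: 0.2247. Posterior mean: 0.2809.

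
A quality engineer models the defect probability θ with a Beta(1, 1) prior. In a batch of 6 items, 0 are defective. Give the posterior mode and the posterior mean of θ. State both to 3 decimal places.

Posterior: Beta(1+0, 1+6) = Beta(1, 7).
Since α = 1 ≤ 1 and β > 1, the Beta density is monotone decreasing on [0,1]; the mode is at 0.
Mean = 1/(1+7) = 0.125.

MAP: 0.000. Posterior mean: 0.125.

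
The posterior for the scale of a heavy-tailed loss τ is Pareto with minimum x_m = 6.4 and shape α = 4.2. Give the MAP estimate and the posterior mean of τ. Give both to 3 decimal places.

The Pareto density is strictly decreasing on [x_m, ∞), so the mode is x_m = 6.400.
Mean = α·x_m/(α−1) = 4.2·6.4/3.2 = 8.400.
The posterior is right-skewed, so the mean exceeds the mode.

MAP: 6.400. Posterior mean: 8.400.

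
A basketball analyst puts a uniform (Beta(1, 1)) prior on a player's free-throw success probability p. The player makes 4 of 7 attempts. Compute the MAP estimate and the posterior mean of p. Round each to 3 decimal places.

Posterior: Beta(1+4, 1+3) = Beta(5, 4).
Mode = (5−1)/(5+4−2) = 4/7 = 0.571.
Mean = 5/(5+4) = 5/9 = 0.556.
The posterior is left-skewed, so the mode exceeds the mean.

p_MAP = 0.571, E[p|data] = 0.556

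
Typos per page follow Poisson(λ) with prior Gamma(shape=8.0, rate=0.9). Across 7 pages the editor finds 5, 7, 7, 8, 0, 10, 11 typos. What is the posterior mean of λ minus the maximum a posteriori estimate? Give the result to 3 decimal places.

0.127

Σ counts = 48. Posterior: Gamma(shape = 8.0+48 = 56.0, rate = 0.9+7 = 7.9).
Mode = (α−1)/β = 55.0/7.9 = 6.962.
Mean = α/β = 56.0/7.9 = 7.089.
Difference = 7.089 − 6.962 = 0.127.
The mean is pulled above the mode by the posterior's right skew.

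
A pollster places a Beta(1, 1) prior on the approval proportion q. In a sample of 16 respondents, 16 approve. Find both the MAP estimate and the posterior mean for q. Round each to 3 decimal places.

MAP = 1.000; posterior mean = 0.944

Posterior: Beta(1+16, 1+0) = Beta(17, 1).
Since β = 1 ≤ 1 and α > 1, the Beta density is monotone increasing on [0,1]; the mode is at 1.
Mean = 17/(17+1) = 0.944.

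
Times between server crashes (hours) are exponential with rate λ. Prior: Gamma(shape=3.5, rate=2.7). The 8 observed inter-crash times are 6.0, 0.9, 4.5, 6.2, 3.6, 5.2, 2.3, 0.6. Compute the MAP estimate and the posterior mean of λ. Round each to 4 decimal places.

MAP = 0.3281; posterior mean = 0.3594

Σ times = 29.3. Posterior: Gamma(shape = 3.5+8 = 11.5, rate = 2.7+29.3 = 32.0).
Mode = (α−1)/β = 10.5/32.0 = 0.3281.
Mean = α/β = 11.5/32.0 = 0.3594.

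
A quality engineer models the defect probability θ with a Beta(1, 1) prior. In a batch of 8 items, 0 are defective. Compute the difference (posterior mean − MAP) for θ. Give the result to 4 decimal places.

0.1000

Posterior: Beta(1+0, 1+8) = Beta(1, 9).
Since α = 1 ≤ 1 and β > 1, the Beta density is monotone decreasing on [0,1]; the mode is at 0.
Mean = 1/(1+9) = 0.1000.
Difference = 0.1000 − 0.0000 = 0.1000.
The mean is pulled above the mode by the posterior's right skew.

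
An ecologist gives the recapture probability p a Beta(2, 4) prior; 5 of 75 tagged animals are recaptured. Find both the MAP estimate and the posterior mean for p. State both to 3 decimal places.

p_MAP = 0.076, E[p|data] = 0.086

Posterior: Beta(2+5, 4+70) = Beta(7, 74).
Mode = (7−1)/(7+74−2) = 6/79 = 0.076.
Mean = 7/(7+74) = 7/81 = 0.086.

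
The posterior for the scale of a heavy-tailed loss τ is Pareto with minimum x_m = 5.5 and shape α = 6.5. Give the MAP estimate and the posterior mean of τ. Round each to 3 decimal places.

The Pareto density is strictly decreasing on [x_m, ∞), so the mode is x_m = 5.500.
Mean = α·x_m/(α−1) = 6.5·5.5/5.5 = 6.500.
The mean is pulled above the mode by the posterior's right skew.

τ_MAP = 5.500, E[τ|data] = 6.500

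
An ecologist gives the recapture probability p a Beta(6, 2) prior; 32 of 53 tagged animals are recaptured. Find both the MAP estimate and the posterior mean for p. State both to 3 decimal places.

Posterior: Beta(6+32, 2+21) = Beta(38, 23).
Mode = (38−1)/(38+23−2) = 37/59 = 0.627.
Mean = 38/(38+23) = 38/61 = 0.623.

MAP = 0.627; posterior mean = 0.623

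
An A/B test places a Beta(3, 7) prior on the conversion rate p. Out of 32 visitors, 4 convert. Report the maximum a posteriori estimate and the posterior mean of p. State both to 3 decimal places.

p_MAP = 0.150, E[p|data] = 0.167

Posterior: Beta(3+4, 7+28) = Beta(7, 35).
Mode = (7−1)/(7+35−2) = 6/40 = 0.150.
Mean = 7/(7+35) = 7/42 = 0.167.
The posterior is right-skewed, so the mean exceeds the mode.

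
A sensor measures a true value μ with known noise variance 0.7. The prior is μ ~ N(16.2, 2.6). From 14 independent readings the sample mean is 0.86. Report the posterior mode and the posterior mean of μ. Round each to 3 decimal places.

Posterior for μ is Normal. Precision-weighted mean: (1/2.6·16.2 + 14/0.7·0.86) / (1/2.6 + 14/0.7) = 1.149.
A Normal posterior is symmetric, so mode = mean.

μ_MAP = 1.149, E[μ|data] = 1.149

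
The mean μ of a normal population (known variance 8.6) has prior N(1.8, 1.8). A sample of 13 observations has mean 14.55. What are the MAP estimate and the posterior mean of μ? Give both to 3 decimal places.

μ_MAP = 11.123, E[μ|data] = 11.123

Posterior for μ is Normal. Precision-weighted mean: (1/1.8·1.8 + 13/8.6·14.55) / (1/1.8 + 13/8.6) = 11.123.
A Normal posterior is symmetric, so mode = mean.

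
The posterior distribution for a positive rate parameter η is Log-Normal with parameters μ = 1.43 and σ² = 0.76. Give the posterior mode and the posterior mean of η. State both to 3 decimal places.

MAP = 1.954; posterior mean = 6.110

Mode = exp(μ − σ²) = exp(0.67) = 1.954.
Mean = exp(μ + σ²/2) = exp(1.810) = 6.110.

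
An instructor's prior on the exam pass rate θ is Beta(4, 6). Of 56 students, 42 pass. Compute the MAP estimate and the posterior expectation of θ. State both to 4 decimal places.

MAP = 0.7031; posterior mean = 0.6970

Posterior: Beta(4+42, 6+14) = Beta(46, 20).
Mode = (46−1)/(46+20−2) = 45/64 = 0.7031.
Mean = 46/(46+20) = 46/66 = 0.6970.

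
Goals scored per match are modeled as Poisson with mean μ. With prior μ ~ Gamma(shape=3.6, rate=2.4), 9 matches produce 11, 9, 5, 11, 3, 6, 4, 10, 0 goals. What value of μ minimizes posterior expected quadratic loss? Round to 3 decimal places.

5.491

Σ counts = 59. Posterior: Gamma(shape = 3.6+59 = 62.6, rate = 2.4+9 = 11.4).
Mode = (α−1)/β = 61.6/11.4 = 5.404.
Mean = α/β = 62.6/11.4 = 5.491.
Quadratic loss ⇒ the optimal estimator is the posterior mean.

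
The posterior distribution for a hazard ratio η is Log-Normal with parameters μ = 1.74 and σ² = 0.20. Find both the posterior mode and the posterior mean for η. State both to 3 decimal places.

Mode = exp(μ − σ²) = exp(1.54) = 4.665.
Mean = exp(μ + σ²/2) = exp(1.840) = 6.297.
The posterior is right-skewed, so the mean exceeds the mode.

MAP: 4.665. Posterior mean: 6.297.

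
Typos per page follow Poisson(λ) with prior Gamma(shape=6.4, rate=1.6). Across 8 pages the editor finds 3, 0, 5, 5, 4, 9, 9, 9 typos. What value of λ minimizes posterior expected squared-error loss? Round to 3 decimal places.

Σ counts = 44. Posterior: Gamma(shape = 6.4+44 = 50.4, rate = 1.6+8 = 9.6).
Mode = (α−1)/β = 49.4/9.6 = 5.146.
Mean = α/β = 50.4/9.6 = 5.250.
Squared-error loss ⇒ the optimal estimator is the posterior mean.

5.250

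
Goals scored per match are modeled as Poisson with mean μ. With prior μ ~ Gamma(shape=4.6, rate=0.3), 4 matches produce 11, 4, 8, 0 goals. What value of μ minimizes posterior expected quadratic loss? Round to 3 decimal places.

Σ counts = 23. Posterior: Gamma(shape = 4.6+23 = 27.6, rate = 0.3+4 = 4.3).
Mode = (α−1)/β = 26.6/4.3 = 6.186.
Mean = α/β = 27.6/4.3 = 6.419.
Quadratic loss ⇒ the optimal estimator is the posterior mean.

6.419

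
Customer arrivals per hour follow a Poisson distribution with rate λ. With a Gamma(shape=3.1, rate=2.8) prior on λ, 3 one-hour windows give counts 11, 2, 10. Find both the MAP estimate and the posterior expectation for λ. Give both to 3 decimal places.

Σ counts = 23. Posterior: Gamma(shape = 3.1+23 = 26.1, rate = 2.8+3 = 5.8).
Mode = (α−1)/β = 25.1/5.8 = 4.328.
Mean = α/β = 26.1/5.8 = 4.500.

λ_MAP = 4.328, E[λ|data] = 4.500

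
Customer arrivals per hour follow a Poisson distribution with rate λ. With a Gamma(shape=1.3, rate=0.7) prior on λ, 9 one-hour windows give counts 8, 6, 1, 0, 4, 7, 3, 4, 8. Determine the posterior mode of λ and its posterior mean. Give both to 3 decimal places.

MAP = 4.258; posterior mean = 4.361

Σ counts = 41. Posterior: Gamma(shape = 1.3+41 = 42.3, rate = 0.7+9 = 9.7).
Mode = (α−1)/β = 41.3/9.7 = 4.258.
Mean = α/β = 42.3/9.7 = 4.361.
Mean > mode: the posterior has a right tail.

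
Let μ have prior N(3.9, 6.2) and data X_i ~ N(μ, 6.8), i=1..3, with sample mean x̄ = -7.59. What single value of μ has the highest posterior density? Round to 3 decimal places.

-4.514

Posterior for μ is Normal. Precision-weighted mean: (1/6.2·3.9 + 3/6.8·-7.59) / (1/6.2 + 3/6.8) = -4.514.
A Normal posterior is symmetric, so mode = mean.
This is the posterior mode — the MAP estimate.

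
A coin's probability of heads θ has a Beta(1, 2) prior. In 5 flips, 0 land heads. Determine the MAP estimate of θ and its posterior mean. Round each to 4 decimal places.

Posterior: Beta(1+0, 2+5) = Beta(1, 7).
Since α = 1 ≤ 1 and β > 1, the Beta density is monotone decreasing on [0,1]; the mode is at 0.
Mean = 1/(1+7) = 0.1250.
Mean > mode: the posterior has a right tail.

MAP = 0.0000, posterior mean = 0.1250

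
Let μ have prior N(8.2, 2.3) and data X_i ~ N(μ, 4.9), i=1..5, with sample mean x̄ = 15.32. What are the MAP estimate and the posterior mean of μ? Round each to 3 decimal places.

μ_MAP = 13.193, E[μ|data] = 13.193

Posterior for μ is Normal. Precision-weighted mean: (1/2.3·8.2 + 5/4.9·15.32) / (1/2.3 + 5/4.9) = 13.193.
A Normal posterior is symmetric, so mode = mean.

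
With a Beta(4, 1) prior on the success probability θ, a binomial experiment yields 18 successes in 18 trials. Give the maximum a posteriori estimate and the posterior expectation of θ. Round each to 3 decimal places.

MAP: 1.000. Posterior mean: 0.957.

Posterior: Beta(4+18, 1+0) = Beta(22, 1).
Since β = 1 ≤ 1 and α > 1, the Beta density is monotone increasing on [0,1]; the mode is at 1.
Mean = 22/(22+1) = 0.957.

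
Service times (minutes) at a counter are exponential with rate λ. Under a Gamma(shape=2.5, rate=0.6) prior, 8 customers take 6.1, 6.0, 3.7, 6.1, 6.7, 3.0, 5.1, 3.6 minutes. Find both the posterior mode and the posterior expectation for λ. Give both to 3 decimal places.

MAP = 0.232; posterior mean = 0.257

Σ times = 40.3. Posterior: Gamma(shape = 2.5+8 = 10.5, rate = 0.6+40.3 = 40.9).
Mode = (α−1)/β = 9.5/40.9 = 0.232.
Mean = α/β = 10.5/40.9 = 0.257.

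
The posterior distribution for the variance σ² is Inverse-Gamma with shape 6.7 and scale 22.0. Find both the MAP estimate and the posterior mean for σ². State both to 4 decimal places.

Mode = β/(α+1) = 22.0/7.7 = 2.8571.
Mean = β/(α−1) = 22.0/5.7 = 3.8596.
The mean is pulled above the mode by the posterior's right skew.

σ²_MAP = 2.8571, E[σ²|data] = 3.8596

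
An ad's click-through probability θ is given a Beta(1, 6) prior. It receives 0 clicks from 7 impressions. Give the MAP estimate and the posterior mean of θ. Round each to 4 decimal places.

MAP: 0.0000. Posterior mean: 0.0714.

Posterior: Beta(1+0, 6+7) = Beta(1, 13).
Since α = 1 ≤ 1 and β > 1, the Beta density is monotone decreasing on [0,1]; the mode is at 0.
Mean = 1/(1+13) = 0.0714.
The posterior is right-skewed, so the mean exceeds the mode.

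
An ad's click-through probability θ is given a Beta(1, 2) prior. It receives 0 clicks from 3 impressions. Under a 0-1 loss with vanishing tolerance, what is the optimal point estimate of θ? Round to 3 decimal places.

Posterior: Beta(1+0, 2+3) = Beta(1, 5).
Since α = 1 ≤ 1 and β > 1, the Beta density is monotone decreasing on [0,1]; the mode is at 0.
Mean = 1/(1+5) = 0.167.
This is the posterior mode — the MAP estimate.

0.000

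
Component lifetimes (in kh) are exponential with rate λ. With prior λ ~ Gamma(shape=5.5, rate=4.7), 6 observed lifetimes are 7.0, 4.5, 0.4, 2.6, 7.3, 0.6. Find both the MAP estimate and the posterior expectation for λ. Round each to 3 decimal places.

Σ times = 22.4. Posterior: Gamma(shape = 5.5+6 = 11.5, rate = 4.7+22.4 = 27.1).
Mode = (α−1)/β = 10.5/27.1 = 0.387.
Mean = α/β = 11.5/27.1 = 0.424.
Mean > mode: the posterior has a right tail.

MAP estimate = 0.387, posterior expectation = 0.424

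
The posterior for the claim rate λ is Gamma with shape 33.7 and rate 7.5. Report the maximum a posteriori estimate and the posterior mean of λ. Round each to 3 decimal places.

Mode = (α−1)/β = 32.7/7.5 = 4.360.
Mean = α/β = 33.7/7.5 = 4.493.
Right-skewed posterior ⇒ mode < mean.

λ_MAP = 4.360, E[λ|data] = 4.493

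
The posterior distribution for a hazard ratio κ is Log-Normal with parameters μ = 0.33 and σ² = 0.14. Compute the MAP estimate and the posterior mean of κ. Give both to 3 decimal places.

MAP estimate = 1.209, posterior mean = 1.492

Mode = exp(μ − σ²) = exp(0.19) = 1.209.
Mean = exp(μ + σ²/2) = exp(0.400) = 1.492.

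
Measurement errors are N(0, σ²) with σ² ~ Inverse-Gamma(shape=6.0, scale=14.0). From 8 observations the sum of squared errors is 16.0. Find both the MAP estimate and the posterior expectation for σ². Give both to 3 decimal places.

Posterior: Inverse-Gamma(shape = 6.0+8/2 = 10.0, scale = 14.0+16.0/2 = 22.0).
Mode = β/(α+1) = 22.0/11.0 = 2.000.
Mean = β/(α−1) = 22.0/9.0 = 2.444.
The mean is pulled above the mode by the posterior's right skew.

MAP = 2.000, posterior mean = 2.444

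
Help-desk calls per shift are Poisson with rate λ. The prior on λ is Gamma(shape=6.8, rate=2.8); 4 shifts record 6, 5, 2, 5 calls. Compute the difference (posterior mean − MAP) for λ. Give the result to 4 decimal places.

Σ counts = 18. Posterior: Gamma(shape = 6.8+18 = 24.8, rate = 2.8+4 = 6.8).
Mode = (α−1)/β = 23.8/6.8 = 3.5000.
Mean = α/β = 24.8/6.8 = 3.6471.
Difference = 3.6471 − 3.5000 = 0.1471.
Right-skewed posterior ⇒ mode < mean.

0.1471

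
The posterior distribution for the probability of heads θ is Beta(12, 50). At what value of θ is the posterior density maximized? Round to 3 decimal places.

0.183

Mode = (12−1)/(12+50−2) = 11/60 = 0.183.
Mean = 12/(12+50) = 12/62 = 0.194.
This is the posterior mode — the MAP estimate.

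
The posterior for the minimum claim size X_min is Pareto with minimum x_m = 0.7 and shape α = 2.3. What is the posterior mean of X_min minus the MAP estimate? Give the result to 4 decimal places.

0.5385

The Pareto density is strictly decreasing on [x_m, ∞), so the mode is x_m = 0.7000.
Mean = α·x_m/(α−1) = 2.3·0.7/1.3 = 1.2385.
Difference = 1.2385 − 0.7000 = 0.5385.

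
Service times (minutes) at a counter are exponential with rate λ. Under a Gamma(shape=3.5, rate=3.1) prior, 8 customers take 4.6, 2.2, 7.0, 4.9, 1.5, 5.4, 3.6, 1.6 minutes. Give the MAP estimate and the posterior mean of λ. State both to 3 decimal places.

λ_MAP = 0.310, E[λ|data] = 0.339

Σ times = 30.8. Posterior: Gamma(shape = 3.5+8 = 11.5, rate = 3.1+30.8 = 33.9).
Mode = (α−1)/β = 10.5/33.9 = 0.310.
Mean = α/β = 11.5/33.9 = 0.339.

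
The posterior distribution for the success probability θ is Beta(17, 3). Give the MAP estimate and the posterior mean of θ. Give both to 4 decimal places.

Mode = (17−1)/(17+3−2) = 16/18 = 0.8889.
Mean = 17/(17+3) = 17/20 = 0.8500.

θ_MAP = 0.8889, E[θ|data] = 0.8500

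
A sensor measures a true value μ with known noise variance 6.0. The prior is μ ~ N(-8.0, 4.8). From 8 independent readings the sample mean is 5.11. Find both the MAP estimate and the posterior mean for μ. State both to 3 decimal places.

MAP = 3.338, posterior mean = 3.338

Posterior for μ is Normal. Precision-weighted mean: (1/4.8·-8.0 + 8/6.0·5.11) / (1/4.8 + 8/6.0) = 3.338.
A Normal posterior is symmetric, so mode = mean.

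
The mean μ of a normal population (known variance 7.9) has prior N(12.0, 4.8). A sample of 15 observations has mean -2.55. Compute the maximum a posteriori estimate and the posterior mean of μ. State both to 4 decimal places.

maximum a posteriori estimate = -1.1114, posterior mean = -1.1114

Posterior for μ is Normal. Precision-weighted mean: (1/4.8·12.0 + 15/7.9·-2.55) / (1/4.8 + 15/7.9) = -1.1114.
A Normal posterior is symmetric, so mode = mean.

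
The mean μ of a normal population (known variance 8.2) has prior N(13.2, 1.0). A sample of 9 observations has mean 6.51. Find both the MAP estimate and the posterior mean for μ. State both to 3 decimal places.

Posterior for μ is Normal. Precision-weighted mean: (1/1.0·13.2 + 9/8.2·6.51) / (1/1.0 + 9/8.2) = 9.699.
A Normal posterior is symmetric, so mode = mean.

MAP = 9.699; posterior mean = 9.699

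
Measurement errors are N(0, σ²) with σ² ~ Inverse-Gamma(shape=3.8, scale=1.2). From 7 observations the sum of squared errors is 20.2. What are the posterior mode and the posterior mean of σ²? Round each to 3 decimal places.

Posterior: Inverse-Gamma(shape = 3.8+7/2 = 7.3, scale = 1.2+20.2/2 = 11.3).
Mode = β/(α+1) = 11.3/8.3 = 1.361.
Mean = β/(α−1) = 11.3/6.3 = 1.794.
The mean is pulled above the mode by the posterior's right skew.

σ²_MAP = 1.361, E[σ²|data] = 1.794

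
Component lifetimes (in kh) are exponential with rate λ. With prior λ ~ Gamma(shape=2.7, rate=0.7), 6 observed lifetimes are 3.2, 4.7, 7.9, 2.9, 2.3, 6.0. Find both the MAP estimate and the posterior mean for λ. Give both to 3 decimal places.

Σ times = 27.0. Posterior: Gamma(shape = 2.7+6 = 8.7, rate = 0.7+27.0 = 27.7).
Mode = (α−1)/β = 7.7/27.7 = 0.278.
Mean = α/β = 8.7/27.7 = 0.314.
The posterior is right-skewed, so the mean exceeds the mode.

λ_MAP = 0.278, E[λ|data] = 0.314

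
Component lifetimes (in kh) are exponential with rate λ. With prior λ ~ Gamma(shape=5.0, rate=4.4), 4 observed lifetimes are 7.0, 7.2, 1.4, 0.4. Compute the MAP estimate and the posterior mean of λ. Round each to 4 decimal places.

Σ times = 16.0. Posterior: Gamma(shape = 5.0+4 = 9.0, rate = 4.4+16.0 = 20.4).
Mode = (α−1)/β = 8.0/20.4 = 0.3922.
Mean = α/β = 9.0/20.4 = 0.4412.

λ_MAP = 0.3922, E[λ|data] = 0.4412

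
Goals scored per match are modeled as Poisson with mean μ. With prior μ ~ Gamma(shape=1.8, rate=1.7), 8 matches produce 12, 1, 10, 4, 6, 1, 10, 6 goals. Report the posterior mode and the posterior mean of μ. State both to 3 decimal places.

posterior mode = 5.237, posterior mean = 5.340

Σ counts = 50. Posterior: Gamma(shape = 1.8+50 = 51.8, rate = 1.7+8 = 9.7).
Mode = (α−1)/β = 50.8/9.7 = 5.237.
Mean = α/β = 51.8/9.7 = 5.340.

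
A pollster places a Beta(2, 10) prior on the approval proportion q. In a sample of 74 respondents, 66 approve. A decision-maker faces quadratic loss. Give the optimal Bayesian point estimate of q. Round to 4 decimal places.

0.7907

Posterior: Beta(2+66, 10+8) = Beta(68, 18).
Mode = (68−1)/(68+18−2) = 67/84 = 0.7976.
Mean = 68/(68+18) = 68/86 = 0.7907.
Quadratic loss ⇒ the optimal estimator is the posterior mean.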